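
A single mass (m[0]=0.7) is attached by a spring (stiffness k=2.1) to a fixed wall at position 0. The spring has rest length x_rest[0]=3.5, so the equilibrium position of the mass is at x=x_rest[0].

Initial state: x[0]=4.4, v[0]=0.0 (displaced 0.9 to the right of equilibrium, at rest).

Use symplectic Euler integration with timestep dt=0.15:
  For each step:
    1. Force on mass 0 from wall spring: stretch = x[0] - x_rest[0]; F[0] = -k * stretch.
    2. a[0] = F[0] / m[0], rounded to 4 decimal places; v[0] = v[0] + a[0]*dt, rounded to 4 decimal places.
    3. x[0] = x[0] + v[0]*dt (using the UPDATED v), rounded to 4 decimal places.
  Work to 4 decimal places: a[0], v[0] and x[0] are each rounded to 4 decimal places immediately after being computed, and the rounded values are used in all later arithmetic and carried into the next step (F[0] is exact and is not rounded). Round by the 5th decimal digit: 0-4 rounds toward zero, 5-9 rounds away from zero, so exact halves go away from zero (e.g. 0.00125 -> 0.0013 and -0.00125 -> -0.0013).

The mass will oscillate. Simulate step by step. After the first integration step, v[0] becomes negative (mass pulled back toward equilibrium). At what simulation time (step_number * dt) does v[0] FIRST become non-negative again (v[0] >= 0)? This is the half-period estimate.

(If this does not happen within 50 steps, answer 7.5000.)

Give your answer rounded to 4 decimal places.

Step 0: x=[4.4000] v=[0.0000]
Step 1: x=[4.3393] v=[-0.4050]
Step 2: x=[4.2219] v=[-0.7827]
Step 3: x=[4.0558] v=[-1.1076]
Step 4: x=[3.8521] v=[-1.3577]
Step 5: x=[3.6247] v=[-1.5161]
Step 6: x=[3.3889] v=[-1.5722]
Step 7: x=[3.1606] v=[-1.5222]
Step 8: x=[2.9552] v=[-1.3695]
Step 9: x=[2.7866] v=[-1.1243]
Step 10: x=[2.6661] v=[-0.8033]
Step 11: x=[2.6019] v=[-0.4280]
Step 12: x=[2.5983] v=[-0.0239]
Step 13: x=[2.6556] v=[0.3819]
First v>=0 after going negative at step 13, time=1.9500

Answer: 1.9500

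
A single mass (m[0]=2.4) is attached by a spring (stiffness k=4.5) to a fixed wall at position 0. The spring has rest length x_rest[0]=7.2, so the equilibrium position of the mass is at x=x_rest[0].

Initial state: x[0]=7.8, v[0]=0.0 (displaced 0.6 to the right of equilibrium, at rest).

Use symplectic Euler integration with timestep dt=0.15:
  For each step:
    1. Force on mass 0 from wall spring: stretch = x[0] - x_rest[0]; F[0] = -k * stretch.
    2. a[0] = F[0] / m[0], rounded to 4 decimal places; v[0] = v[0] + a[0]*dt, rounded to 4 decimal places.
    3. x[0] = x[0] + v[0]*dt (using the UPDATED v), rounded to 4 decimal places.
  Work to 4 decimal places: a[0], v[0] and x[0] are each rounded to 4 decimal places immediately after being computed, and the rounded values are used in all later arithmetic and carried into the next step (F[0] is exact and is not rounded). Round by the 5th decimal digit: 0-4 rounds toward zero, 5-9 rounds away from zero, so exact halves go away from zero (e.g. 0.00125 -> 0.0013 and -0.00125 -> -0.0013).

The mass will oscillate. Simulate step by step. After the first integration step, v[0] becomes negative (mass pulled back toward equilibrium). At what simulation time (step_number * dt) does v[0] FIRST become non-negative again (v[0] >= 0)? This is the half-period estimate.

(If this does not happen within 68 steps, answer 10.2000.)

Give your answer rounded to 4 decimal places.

Step 0: x=[7.8000] v=[0.0000]
Step 1: x=[7.7747] v=[-0.1688]
Step 2: x=[7.7251] v=[-0.3304]
Step 3: x=[7.6534] v=[-0.4781]
Step 4: x=[7.5626] v=[-0.6056]
Step 5: x=[7.4565] v=[-0.7076]
Step 6: x=[7.3395] v=[-0.7797]
Step 7: x=[7.2167] v=[-0.8189]
Step 8: x=[7.0932] v=[-0.8236]
Step 9: x=[6.9742] v=[-0.7936]
Step 10: x=[6.8647] v=[-0.7301]
Step 11: x=[6.7693] v=[-0.6358]
Step 12: x=[6.6921] v=[-0.5147]
Step 13: x=[6.6363] v=[-0.3719]
Step 14: x=[6.6043] v=[-0.2134]
Step 15: x=[6.5974] v=[-0.0459]
Step 16: x=[6.6159] v=[0.1236]
First v>=0 after going negative at step 16, time=2.4000

Answer: 2.4000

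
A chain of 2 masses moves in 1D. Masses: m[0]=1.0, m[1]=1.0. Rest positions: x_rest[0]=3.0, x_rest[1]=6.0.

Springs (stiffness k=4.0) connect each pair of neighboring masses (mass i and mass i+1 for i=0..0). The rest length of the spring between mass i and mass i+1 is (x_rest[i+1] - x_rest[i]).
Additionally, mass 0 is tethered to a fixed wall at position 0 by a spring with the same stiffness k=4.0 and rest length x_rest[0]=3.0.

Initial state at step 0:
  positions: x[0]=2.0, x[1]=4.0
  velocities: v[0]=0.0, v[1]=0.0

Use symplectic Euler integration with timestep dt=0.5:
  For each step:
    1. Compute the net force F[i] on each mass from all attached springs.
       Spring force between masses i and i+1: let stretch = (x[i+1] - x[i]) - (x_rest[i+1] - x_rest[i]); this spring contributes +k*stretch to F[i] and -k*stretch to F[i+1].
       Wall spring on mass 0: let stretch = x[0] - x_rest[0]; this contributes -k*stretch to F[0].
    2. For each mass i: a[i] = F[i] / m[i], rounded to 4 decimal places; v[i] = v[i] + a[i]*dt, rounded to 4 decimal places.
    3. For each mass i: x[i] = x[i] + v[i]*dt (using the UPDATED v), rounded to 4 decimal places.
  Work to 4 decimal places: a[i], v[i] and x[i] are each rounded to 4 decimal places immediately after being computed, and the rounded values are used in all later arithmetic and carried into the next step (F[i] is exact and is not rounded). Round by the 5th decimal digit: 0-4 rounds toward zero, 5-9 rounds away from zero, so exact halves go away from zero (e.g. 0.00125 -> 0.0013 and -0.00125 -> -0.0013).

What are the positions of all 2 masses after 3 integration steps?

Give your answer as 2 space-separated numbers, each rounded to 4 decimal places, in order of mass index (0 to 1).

Step 0: x=[2.0000 4.0000] v=[0.0000 0.0000]
Step 1: x=[2.0000 5.0000] v=[0.0000 2.0000]
Step 2: x=[3.0000 6.0000] v=[2.0000 2.0000]
Step 3: x=[4.0000 7.0000] v=[2.0000 2.0000]

Answer: 4.0000 7.0000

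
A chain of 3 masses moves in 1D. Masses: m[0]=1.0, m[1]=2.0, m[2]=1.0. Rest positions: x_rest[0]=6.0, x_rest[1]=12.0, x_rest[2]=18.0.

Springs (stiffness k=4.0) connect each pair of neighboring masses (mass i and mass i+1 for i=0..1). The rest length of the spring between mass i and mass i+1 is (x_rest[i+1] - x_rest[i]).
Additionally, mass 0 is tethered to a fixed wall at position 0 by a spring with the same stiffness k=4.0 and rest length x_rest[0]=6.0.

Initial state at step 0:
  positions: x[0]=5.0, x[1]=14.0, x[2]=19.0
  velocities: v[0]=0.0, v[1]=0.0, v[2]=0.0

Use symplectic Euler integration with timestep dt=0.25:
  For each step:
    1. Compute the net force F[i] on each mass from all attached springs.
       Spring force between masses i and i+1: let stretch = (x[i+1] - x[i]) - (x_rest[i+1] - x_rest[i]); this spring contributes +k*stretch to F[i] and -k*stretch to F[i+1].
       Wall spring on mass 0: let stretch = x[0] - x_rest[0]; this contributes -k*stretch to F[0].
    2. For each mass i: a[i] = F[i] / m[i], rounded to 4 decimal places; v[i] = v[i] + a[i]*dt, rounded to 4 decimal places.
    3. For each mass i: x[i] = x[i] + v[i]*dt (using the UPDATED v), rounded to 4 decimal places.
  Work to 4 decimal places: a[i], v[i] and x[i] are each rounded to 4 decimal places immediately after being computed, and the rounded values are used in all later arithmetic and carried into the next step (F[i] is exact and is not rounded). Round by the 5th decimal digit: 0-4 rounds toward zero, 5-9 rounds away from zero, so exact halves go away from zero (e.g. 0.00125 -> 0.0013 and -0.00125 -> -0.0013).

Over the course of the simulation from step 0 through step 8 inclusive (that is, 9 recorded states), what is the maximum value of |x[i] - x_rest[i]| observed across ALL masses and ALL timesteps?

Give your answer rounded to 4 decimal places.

Step 0: x=[5.0000 14.0000 19.0000] v=[0.0000 0.0000 0.0000]
Step 1: x=[6.0000 13.5000 19.2500] v=[4.0000 -2.0000 1.0000]
Step 2: x=[7.3750 12.7813 19.5625] v=[5.5000 -2.8750 1.2500]
Step 3: x=[8.2578 12.2344 19.6797] v=[3.5313 -2.1876 0.4688]
Step 4: x=[8.0703 12.1211 19.4356] v=[-0.7499 -0.4533 -0.9765]
Step 5: x=[6.8780 12.4158 18.8629] v=[-4.7694 1.1786 -2.2910]
Step 6: x=[5.3506 12.8241 18.1784] v=[-6.1096 1.6333 -2.7381]
Step 7: x=[4.3539 12.9675 17.6553] v=[-3.9867 0.5737 -2.0924]
Step 8: x=[4.4222 12.6202 17.4603] v=[0.2730 -1.3892 -0.7802]
Max displacement = 2.2578

Answer: 2.2578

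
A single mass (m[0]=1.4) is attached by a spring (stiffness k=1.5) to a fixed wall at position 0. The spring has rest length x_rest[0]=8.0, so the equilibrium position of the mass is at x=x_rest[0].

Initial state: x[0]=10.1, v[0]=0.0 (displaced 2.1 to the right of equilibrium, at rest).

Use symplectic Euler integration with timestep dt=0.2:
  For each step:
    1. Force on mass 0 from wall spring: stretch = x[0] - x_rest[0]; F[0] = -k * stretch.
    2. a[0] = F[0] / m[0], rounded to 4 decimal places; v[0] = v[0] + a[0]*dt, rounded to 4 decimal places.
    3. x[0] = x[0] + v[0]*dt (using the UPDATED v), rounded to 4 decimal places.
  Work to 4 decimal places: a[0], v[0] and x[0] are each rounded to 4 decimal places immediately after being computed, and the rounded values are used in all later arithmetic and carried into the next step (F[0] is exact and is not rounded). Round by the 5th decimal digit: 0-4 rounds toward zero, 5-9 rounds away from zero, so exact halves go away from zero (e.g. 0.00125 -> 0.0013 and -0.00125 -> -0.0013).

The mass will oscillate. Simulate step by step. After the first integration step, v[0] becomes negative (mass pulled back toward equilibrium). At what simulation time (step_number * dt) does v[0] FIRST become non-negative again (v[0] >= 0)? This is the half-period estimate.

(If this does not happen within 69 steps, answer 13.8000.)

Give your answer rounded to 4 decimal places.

Step 0: x=[10.1000] v=[0.0000]
Step 1: x=[10.0100] v=[-0.4500]
Step 2: x=[9.8339] v=[-0.8807]
Step 3: x=[9.5792] v=[-1.2737]
Step 4: x=[9.2568] v=[-1.6121]
Step 5: x=[8.8805] v=[-1.8814]
Step 6: x=[8.4665] v=[-2.0701]
Step 7: x=[8.0325] v=[-2.1701]
Step 8: x=[7.5971] v=[-2.1771]
Step 9: x=[7.1789] v=[-2.0908]
Step 10: x=[6.7959] v=[-1.9148]
Step 11: x=[6.4645] v=[-1.6568]
Step 12: x=[6.1989] v=[-1.3278]
Step 13: x=[6.0105] v=[-0.9418]
Step 14: x=[5.9074] v=[-0.5155]
Step 15: x=[5.8940] v=[-0.0671]
Step 16: x=[5.9708] v=[0.3842]
First v>=0 after going negative at step 16, time=3.2000

Answer: 3.2000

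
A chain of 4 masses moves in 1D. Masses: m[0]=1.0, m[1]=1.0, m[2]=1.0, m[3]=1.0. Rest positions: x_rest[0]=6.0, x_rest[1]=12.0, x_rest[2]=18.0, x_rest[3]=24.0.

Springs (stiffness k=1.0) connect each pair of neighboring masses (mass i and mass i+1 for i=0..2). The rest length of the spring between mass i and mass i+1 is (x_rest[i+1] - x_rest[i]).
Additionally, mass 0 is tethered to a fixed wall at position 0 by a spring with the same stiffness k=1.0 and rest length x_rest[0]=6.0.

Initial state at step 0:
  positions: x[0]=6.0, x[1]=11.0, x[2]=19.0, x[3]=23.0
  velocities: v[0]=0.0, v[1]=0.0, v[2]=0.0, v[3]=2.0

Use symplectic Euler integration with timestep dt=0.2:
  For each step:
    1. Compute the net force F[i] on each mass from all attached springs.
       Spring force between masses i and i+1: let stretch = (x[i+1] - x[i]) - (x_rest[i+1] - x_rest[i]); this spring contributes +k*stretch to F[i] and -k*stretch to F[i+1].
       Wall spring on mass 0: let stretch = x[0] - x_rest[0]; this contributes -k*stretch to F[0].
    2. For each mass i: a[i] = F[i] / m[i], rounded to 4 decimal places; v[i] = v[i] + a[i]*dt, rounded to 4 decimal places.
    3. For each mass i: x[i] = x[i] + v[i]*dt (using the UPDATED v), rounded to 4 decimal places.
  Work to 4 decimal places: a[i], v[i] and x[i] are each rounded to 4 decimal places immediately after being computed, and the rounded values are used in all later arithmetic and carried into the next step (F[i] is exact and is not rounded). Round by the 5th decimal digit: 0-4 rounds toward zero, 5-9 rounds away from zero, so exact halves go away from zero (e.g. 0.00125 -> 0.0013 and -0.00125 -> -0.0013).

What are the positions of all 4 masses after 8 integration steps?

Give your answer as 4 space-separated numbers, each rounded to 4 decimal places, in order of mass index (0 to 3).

Answer: 5.7214 12.7620 17.4365 26.4924

Derivation:
Step 0: x=[6.0000 11.0000 19.0000 23.0000] v=[0.0000 0.0000 0.0000 2.0000]
Step 1: x=[5.9600 11.1200 18.8400 23.4800] v=[-0.2000 0.6000 -0.8000 2.4000]
Step 2: x=[5.8880 11.3424 18.5568 24.0144] v=[-0.3600 1.1120 -1.4160 2.6720]
Step 3: x=[5.7987 11.6352 18.2033 24.5705] v=[-0.4467 1.4640 -1.7674 2.7805]
Step 4: x=[5.7109 11.9573 17.8418 25.1119] v=[-0.4391 1.6103 -1.8076 2.7071]
Step 5: x=[5.6445 12.2649 17.5357 25.6025] v=[-0.3320 1.5379 -1.5305 2.4531]
Step 6: x=[5.6171 12.5185 17.3414 26.0104] v=[-0.1368 1.2680 -0.9713 2.0397]
Step 7: x=[5.6411 12.6890 17.3010 26.3116] v=[0.1201 0.8523 -0.2021 1.5059]
Step 8: x=[5.7214 12.7620 17.4365 26.4924] v=[0.4015 0.3651 0.6776 0.9038]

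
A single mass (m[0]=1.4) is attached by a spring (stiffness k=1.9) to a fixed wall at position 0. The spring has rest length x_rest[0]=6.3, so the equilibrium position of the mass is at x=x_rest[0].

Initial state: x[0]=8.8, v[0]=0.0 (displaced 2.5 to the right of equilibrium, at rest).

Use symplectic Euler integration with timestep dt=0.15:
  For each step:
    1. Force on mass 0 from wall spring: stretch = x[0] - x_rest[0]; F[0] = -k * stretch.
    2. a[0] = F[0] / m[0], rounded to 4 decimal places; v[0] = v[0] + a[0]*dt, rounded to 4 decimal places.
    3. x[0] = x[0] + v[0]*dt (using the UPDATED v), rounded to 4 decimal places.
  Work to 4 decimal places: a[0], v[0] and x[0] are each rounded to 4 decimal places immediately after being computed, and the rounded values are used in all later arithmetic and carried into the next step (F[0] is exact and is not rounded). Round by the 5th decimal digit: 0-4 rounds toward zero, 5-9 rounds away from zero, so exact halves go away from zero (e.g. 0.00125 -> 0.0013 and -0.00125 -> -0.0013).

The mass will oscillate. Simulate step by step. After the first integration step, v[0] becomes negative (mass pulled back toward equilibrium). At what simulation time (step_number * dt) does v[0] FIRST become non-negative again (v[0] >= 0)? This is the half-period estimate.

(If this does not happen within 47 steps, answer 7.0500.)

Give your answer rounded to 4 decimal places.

Answer: 2.7000

Derivation:
Step 0: x=[8.8000] v=[0.0000]
Step 1: x=[8.7237] v=[-0.5089]
Step 2: x=[8.5734] v=[-1.0023]
Step 3: x=[8.3536] v=[-1.4651]
Step 4: x=[8.0711] v=[-1.8832]
Step 5: x=[7.7345] v=[-2.2437]
Step 6: x=[7.3541] v=[-2.5357]
Step 7: x=[6.9416] v=[-2.7503]
Step 8: x=[6.5095] v=[-2.8809]
Step 9: x=[6.0710] v=[-2.9235]
Step 10: x=[5.6395] v=[-2.8769]
Step 11: x=[5.2281] v=[-2.7424]
Step 12: x=[4.8495] v=[-2.5242]
Step 13: x=[4.5152] v=[-2.2289]
Step 14: x=[4.2354] v=[-1.8656]
Step 15: x=[4.0186] v=[-1.4453]
Step 16: x=[3.8715] v=[-0.9809]
Step 17: x=[3.7985] v=[-0.4865]
Step 18: x=[3.8019] v=[0.0227]
First v>=0 after going negative at step 18, time=2.7000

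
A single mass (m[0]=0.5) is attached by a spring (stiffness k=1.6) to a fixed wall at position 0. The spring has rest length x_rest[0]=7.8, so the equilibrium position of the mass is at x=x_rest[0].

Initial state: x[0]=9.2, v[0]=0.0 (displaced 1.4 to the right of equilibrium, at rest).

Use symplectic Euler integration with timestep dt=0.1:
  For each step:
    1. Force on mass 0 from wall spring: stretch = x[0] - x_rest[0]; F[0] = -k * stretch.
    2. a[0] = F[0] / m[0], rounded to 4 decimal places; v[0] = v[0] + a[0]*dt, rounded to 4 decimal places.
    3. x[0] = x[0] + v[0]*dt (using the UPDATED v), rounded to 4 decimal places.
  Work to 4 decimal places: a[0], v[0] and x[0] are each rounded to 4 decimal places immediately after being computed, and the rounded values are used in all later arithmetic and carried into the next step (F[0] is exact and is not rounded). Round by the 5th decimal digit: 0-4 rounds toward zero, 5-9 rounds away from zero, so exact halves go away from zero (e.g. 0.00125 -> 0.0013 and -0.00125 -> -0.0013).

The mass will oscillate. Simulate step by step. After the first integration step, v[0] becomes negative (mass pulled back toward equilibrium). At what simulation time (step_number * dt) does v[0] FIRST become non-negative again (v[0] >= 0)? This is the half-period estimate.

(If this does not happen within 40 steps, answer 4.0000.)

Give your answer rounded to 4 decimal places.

Answer: 1.8000

Derivation:
Step 0: x=[9.2000] v=[0.0000]
Step 1: x=[9.1552] v=[-0.4480]
Step 2: x=[9.0670] v=[-0.8817]
Step 3: x=[8.9383] v=[-1.2871]
Step 4: x=[8.7732] v=[-1.6514]
Step 5: x=[8.5769] v=[-1.9628]
Step 6: x=[8.3558] v=[-2.2114]
Step 7: x=[8.1169] v=[-2.3893]
Step 8: x=[7.8678] v=[-2.4907]
Step 9: x=[7.6166] v=[-2.5124]
Step 10: x=[7.3712] v=[-2.4537]
Step 11: x=[7.1396] v=[-2.3165]
Step 12: x=[6.9291] v=[-2.1052]
Step 13: x=[6.7465] v=[-1.8265]
Step 14: x=[6.5976] v=[-1.4894]
Step 15: x=[6.4871] v=[-1.1046]
Step 16: x=[6.4187] v=[-0.6845]
Step 17: x=[6.3945] v=[-0.2425]
Step 18: x=[6.4152] v=[0.2073]
First v>=0 after going negative at step 18, time=1.8000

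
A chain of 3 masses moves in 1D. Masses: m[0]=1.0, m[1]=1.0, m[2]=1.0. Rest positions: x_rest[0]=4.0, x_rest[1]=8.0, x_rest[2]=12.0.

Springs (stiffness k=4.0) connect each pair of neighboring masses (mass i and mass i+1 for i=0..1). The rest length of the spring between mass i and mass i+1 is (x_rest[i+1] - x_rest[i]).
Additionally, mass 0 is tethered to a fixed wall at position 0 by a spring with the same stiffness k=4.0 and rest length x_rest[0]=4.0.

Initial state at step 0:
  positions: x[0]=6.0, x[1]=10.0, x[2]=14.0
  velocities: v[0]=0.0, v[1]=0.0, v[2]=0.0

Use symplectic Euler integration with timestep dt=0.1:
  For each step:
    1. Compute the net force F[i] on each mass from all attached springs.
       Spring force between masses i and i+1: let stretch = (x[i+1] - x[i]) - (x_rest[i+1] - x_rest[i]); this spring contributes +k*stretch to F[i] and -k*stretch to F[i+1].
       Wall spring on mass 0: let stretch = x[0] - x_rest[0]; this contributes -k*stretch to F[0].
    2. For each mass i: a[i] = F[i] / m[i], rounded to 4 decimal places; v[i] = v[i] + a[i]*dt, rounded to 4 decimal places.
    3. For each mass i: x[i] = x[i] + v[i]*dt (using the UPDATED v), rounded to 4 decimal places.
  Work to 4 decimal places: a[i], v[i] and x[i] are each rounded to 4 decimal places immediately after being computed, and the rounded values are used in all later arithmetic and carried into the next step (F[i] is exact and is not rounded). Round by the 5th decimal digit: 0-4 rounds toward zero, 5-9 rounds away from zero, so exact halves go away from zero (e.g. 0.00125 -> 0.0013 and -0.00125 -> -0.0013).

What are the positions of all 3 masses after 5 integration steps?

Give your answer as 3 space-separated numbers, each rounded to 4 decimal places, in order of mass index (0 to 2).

Answer: 5.0067 9.9017 13.9967

Derivation:
Step 0: x=[6.0000 10.0000 14.0000] v=[0.0000 0.0000 0.0000]
Step 1: x=[5.9200 10.0000 14.0000] v=[-0.8000 0.0000 0.0000]
Step 2: x=[5.7664 9.9968 14.0000] v=[-1.5360 -0.0320 0.0000]
Step 3: x=[5.5514 9.9845 13.9999] v=[-2.1504 -0.1229 -0.0013]
Step 4: x=[5.2916 9.9555 13.9992] v=[-2.5977 -0.2900 -0.0075]
Step 5: x=[5.0067 9.9017 13.9967] v=[-2.8488 -0.5381 -0.0250]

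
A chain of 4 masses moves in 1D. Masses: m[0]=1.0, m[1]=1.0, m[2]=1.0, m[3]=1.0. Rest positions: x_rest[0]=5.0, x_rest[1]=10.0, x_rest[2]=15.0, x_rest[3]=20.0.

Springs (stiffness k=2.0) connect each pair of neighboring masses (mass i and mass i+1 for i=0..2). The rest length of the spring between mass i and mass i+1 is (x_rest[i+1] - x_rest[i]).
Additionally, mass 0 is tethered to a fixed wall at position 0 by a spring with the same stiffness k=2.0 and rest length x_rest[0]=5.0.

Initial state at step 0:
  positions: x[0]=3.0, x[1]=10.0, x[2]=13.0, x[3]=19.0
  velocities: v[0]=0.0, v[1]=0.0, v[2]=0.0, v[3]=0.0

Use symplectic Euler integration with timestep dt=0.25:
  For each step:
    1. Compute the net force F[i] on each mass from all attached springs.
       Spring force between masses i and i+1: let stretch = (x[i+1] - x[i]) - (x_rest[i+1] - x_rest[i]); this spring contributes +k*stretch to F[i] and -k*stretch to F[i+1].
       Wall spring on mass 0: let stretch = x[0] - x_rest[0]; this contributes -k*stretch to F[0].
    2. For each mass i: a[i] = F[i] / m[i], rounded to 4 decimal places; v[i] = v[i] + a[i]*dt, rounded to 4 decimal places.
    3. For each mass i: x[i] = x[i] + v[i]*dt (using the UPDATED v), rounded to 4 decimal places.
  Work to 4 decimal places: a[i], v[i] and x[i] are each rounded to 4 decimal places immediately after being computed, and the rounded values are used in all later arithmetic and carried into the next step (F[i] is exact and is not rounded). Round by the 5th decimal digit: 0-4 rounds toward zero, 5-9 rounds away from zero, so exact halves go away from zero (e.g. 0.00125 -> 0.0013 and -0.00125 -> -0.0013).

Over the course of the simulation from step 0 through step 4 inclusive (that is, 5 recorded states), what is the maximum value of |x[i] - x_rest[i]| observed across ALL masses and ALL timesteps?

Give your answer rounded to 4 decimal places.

Answer: 2.1635

Derivation:
Step 0: x=[3.0000 10.0000 13.0000 19.0000] v=[0.0000 0.0000 0.0000 0.0000]
Step 1: x=[3.5000 9.5000 13.3750 18.8750] v=[2.0000 -2.0000 1.5000 -0.5000]
Step 2: x=[4.3125 8.7344 13.9531 18.6875] v=[3.2500 -3.0625 2.3125 -0.7500]
Step 3: x=[5.1387 8.0684 14.4707 18.5332] v=[3.3047 -2.6641 2.0704 -0.6172]
Step 4: x=[5.6888 7.8365 14.6958 18.4961] v=[2.2002 -0.9278 0.9005 -0.1485]
Max displacement = 2.1635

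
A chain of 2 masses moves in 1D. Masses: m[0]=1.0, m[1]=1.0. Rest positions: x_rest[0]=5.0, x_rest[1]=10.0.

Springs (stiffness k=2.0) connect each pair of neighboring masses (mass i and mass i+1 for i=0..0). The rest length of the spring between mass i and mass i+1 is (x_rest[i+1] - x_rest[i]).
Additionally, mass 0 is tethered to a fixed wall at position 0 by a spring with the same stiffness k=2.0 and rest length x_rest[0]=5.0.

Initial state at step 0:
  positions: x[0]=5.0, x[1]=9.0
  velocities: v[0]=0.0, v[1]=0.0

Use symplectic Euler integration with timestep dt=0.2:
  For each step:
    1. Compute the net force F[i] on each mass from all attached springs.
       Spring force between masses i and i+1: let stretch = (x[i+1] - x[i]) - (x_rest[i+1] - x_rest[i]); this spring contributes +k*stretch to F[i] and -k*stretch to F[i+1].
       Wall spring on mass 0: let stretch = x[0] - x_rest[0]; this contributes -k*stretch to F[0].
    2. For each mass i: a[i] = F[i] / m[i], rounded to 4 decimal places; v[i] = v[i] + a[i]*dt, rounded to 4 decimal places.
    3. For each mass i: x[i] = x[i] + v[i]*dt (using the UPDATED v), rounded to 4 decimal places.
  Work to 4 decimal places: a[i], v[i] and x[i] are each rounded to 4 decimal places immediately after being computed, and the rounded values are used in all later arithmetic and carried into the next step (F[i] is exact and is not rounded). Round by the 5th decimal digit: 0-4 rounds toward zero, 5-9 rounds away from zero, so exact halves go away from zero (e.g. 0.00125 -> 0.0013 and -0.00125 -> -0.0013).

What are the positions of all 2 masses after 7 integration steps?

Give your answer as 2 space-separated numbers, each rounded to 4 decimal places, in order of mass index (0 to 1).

Answer: 4.4496 10.0840

Derivation:
Step 0: x=[5.0000 9.0000] v=[0.0000 0.0000]
Step 1: x=[4.9200 9.0800] v=[-0.4000 0.4000]
Step 2: x=[4.7792 9.2272] v=[-0.7040 0.7360]
Step 3: x=[4.6119 9.4186] v=[-0.8365 0.9568]
Step 4: x=[4.4602 9.6254] v=[-0.7586 1.0341]
Step 5: x=[4.3649 9.8190] v=[-0.4766 0.9680]
Step 6: x=[4.3567 9.9763] v=[-0.0409 0.7864]
Step 7: x=[4.4496 10.0840] v=[0.4643 0.5386]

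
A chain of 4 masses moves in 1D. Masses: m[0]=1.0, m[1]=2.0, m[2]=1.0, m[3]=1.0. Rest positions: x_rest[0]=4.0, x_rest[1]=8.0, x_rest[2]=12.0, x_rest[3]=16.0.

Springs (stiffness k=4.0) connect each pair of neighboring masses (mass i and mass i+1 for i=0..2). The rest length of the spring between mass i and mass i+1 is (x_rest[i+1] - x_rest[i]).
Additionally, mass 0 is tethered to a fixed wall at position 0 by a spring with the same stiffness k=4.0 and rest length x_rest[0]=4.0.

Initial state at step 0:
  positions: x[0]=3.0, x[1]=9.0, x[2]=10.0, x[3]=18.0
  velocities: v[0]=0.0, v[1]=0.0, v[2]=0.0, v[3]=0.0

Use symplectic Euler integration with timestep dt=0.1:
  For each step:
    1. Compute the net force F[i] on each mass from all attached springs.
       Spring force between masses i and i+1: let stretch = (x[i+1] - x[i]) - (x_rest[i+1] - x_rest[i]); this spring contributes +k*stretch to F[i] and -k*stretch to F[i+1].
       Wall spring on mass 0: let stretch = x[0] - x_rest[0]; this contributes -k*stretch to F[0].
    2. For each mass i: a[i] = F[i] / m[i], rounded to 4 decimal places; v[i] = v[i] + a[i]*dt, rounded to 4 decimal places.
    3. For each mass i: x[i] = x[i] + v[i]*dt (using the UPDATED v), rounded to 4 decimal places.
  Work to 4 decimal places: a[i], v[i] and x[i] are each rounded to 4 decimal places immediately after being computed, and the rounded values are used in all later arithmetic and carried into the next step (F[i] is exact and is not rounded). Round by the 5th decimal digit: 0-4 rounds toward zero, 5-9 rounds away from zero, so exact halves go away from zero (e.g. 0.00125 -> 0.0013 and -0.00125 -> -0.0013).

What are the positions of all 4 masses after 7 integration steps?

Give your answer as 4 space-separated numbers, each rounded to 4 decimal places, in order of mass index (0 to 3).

Answer: 4.9471 7.4421 14.4374 15.3509

Derivation:
Step 0: x=[3.0000 9.0000 10.0000 18.0000] v=[0.0000 0.0000 0.0000 0.0000]
Step 1: x=[3.1200 8.9000 10.2800 17.8400] v=[1.2000 -1.0000 2.8000 -1.6000]
Step 2: x=[3.3464 8.7120 10.8072 17.5376] v=[2.2640 -1.8800 5.2720 -3.0240]
Step 3: x=[3.6536 8.4586 11.5198 17.1260] v=[3.0717 -2.5341 7.1261 -4.1162]
Step 4: x=[4.0068 8.1703 12.3342 16.6501] v=[3.5323 -2.8829 8.1441 -4.7587]
Step 5: x=[4.3663 7.8820 13.1547 16.1616] v=[3.5950 -2.8828 8.2049 -4.8851]
Step 6: x=[4.6918 7.6289 13.8846 15.7128] v=[3.2548 -2.5314 7.2986 -4.4879]
Step 7: x=[4.9471 7.4421 14.4374 15.3509] v=[2.5529 -1.8677 5.5276 -3.6192]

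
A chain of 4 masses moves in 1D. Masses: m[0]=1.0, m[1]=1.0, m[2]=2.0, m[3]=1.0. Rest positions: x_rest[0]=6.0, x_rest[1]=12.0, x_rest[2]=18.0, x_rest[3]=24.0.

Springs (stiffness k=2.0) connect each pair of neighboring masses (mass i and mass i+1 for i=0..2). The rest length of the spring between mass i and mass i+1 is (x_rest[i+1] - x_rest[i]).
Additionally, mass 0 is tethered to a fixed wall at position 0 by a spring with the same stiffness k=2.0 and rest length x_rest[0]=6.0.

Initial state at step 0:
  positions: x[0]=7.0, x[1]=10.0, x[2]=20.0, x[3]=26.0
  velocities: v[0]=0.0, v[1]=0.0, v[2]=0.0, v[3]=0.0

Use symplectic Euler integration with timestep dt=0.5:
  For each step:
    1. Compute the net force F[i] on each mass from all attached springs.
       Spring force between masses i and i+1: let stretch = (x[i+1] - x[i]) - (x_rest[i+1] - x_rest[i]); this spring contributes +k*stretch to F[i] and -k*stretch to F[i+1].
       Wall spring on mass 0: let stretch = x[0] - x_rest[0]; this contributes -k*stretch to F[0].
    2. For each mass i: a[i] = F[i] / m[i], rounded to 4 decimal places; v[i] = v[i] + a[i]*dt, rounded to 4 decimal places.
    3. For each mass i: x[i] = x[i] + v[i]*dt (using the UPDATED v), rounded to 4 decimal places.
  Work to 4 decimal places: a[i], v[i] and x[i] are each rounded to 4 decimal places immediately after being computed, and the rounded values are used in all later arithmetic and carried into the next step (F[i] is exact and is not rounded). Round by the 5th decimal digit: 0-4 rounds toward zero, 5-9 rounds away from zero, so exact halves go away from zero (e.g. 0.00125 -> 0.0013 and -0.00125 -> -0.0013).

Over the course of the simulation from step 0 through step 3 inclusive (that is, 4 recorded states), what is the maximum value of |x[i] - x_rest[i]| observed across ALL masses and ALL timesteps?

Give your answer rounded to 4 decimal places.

Answer: 3.5000

Derivation:
Step 0: x=[7.0000 10.0000 20.0000 26.0000] v=[0.0000 0.0000 0.0000 0.0000]
Step 1: x=[5.0000 13.5000 19.0000 26.0000] v=[-4.0000 7.0000 -2.0000 0.0000]
Step 2: x=[4.7500 15.5000 18.3750 25.5000] v=[-0.5000 4.0000 -1.2500 -1.0000]
Step 3: x=[7.5000 13.5625 18.8125 24.4375] v=[5.5000 -3.8750 0.8750 -2.1250]
Max displacement = 3.5000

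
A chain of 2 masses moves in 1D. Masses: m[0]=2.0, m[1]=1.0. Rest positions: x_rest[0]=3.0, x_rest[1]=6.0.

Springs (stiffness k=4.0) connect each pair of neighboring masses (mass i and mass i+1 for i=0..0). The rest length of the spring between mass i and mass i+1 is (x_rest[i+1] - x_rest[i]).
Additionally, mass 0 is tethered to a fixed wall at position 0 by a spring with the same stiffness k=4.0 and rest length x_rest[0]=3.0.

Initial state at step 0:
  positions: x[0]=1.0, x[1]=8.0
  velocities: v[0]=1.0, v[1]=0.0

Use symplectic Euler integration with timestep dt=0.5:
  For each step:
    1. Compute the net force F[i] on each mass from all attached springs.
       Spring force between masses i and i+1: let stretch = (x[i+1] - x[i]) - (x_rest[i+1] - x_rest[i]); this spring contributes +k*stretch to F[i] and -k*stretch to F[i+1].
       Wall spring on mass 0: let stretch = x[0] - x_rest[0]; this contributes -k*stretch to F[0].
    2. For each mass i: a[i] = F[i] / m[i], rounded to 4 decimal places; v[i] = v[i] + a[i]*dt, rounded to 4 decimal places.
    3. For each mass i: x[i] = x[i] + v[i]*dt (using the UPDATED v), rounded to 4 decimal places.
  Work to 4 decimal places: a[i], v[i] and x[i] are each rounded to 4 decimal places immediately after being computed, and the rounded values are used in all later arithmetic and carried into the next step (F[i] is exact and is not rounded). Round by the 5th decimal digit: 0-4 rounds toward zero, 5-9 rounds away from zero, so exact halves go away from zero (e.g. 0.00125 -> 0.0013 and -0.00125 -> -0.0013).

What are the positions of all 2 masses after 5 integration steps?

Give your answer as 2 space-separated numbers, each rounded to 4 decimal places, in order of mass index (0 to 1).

Step 0: x=[1.0000 8.0000] v=[1.0000 0.0000]
Step 1: x=[4.5000 4.0000] v=[7.0000 -8.0000]
Step 2: x=[5.5000 3.5000] v=[2.0000 -1.0000]
Step 3: x=[2.7500 8.0000] v=[-5.5000 9.0000]
Step 4: x=[1.2500 10.2500] v=[-3.0000 4.5000]
Step 5: x=[3.6250 6.5000] v=[4.7500 -7.5000]

Answer: 3.6250 6.5000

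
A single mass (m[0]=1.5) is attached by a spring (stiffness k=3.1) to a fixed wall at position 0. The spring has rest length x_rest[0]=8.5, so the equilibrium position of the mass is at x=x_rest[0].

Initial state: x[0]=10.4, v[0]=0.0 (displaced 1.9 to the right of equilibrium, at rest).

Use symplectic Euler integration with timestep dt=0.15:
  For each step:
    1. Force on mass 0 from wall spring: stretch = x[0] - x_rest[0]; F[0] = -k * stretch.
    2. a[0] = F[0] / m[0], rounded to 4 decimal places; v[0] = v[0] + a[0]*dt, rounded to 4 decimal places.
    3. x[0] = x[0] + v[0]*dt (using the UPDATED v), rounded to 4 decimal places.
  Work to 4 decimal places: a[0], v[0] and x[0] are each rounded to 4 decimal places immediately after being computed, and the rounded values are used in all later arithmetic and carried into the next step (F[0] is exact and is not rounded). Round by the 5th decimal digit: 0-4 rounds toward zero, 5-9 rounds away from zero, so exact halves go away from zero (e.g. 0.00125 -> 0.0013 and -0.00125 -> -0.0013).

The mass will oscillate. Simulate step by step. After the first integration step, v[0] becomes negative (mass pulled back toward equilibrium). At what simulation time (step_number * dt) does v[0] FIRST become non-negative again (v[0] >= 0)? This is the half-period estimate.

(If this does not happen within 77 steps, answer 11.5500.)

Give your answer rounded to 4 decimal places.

Step 0: x=[10.4000] v=[0.0000]
Step 1: x=[10.3117] v=[-0.5890]
Step 2: x=[10.1391] v=[-1.1506]
Step 3: x=[9.8903] v=[-1.6587]
Step 4: x=[9.5768] v=[-2.0897]
Step 5: x=[9.2133] v=[-2.4235]
Step 6: x=[8.8166] v=[-2.6446]
Step 7: x=[8.4052] v=[-2.7427]
Step 8: x=[7.9982] v=[-2.7133]
Step 9: x=[7.6145] v=[-2.5577]
Step 10: x=[7.2720] v=[-2.2832]
Step 11: x=[6.9866] v=[-1.9025]
Step 12: x=[6.7716] v=[-1.4333]
Step 13: x=[6.6370] v=[-0.8975]
Step 14: x=[6.5890] v=[-0.3200]
Step 15: x=[6.6299] v=[0.2724]
First v>=0 after going negative at step 15, time=2.2500

Answer: 2.2500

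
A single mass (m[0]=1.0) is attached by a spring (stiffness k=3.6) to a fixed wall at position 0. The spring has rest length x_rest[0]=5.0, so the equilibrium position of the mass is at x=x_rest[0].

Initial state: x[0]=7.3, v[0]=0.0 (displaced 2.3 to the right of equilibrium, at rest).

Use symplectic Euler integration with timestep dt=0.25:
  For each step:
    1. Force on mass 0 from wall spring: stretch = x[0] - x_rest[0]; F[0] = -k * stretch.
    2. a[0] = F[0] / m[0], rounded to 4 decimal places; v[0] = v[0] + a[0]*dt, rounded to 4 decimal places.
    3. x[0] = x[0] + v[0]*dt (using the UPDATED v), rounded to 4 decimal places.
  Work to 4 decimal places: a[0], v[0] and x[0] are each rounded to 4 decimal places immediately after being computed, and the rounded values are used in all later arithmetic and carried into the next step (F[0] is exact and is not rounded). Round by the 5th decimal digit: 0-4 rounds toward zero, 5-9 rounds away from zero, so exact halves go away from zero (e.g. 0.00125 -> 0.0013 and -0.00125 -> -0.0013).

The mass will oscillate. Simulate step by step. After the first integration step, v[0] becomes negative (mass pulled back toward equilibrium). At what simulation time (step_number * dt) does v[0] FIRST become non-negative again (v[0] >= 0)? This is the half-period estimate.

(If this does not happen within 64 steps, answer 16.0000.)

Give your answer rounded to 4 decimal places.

Step 0: x=[7.3000] v=[0.0000]
Step 1: x=[6.7825] v=[-2.0700]
Step 2: x=[5.8639] v=[-3.6743]
Step 3: x=[4.7510] v=[-4.4518]
Step 4: x=[3.6941] v=[-4.2277]
Step 5: x=[2.9310] v=[-3.0524]
Step 6: x=[2.6334] v=[-1.1903]
Step 7: x=[2.8683] v=[0.9397]
First v>=0 after going negative at step 7, time=1.7500

Answer: 1.7500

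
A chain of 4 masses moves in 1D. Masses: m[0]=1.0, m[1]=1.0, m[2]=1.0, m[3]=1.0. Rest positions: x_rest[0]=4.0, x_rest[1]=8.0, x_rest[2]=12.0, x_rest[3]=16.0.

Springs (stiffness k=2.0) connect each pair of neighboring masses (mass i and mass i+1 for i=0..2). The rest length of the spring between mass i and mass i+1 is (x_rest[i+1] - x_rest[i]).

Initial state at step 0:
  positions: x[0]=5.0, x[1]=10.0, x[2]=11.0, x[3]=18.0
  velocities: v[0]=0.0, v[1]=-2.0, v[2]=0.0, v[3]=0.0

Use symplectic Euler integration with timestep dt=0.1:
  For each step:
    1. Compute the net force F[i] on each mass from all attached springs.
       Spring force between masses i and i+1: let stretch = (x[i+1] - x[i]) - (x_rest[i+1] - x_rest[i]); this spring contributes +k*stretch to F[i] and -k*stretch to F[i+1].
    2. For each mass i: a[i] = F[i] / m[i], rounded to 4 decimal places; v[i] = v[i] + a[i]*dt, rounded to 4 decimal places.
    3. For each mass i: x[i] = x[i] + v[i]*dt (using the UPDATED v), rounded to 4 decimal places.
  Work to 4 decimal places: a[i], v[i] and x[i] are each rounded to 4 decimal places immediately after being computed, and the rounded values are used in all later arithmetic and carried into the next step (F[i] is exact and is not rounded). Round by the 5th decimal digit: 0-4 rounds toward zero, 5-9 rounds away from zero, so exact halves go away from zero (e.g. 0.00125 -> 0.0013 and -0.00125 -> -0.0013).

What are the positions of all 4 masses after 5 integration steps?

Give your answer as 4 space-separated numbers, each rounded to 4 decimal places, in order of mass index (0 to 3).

Step 0: x=[5.0000 10.0000 11.0000 18.0000] v=[0.0000 -2.0000 0.0000 0.0000]
Step 1: x=[5.0200 9.7200 11.1200 17.9400] v=[0.2000 -2.8000 1.2000 -0.6000]
Step 2: x=[5.0540 9.3740 11.3484 17.8236] v=[0.3400 -3.4600 2.2840 -1.1640]
Step 3: x=[5.0944 8.9811 11.6668 17.6577] v=[0.4040 -3.9291 3.1842 -1.6590]
Step 4: x=[5.1325 8.5642 12.0513 17.4520] v=[0.3813 -4.1693 3.8452 -2.0572]
Step 5: x=[5.1593 8.1484 12.4741 17.2183] v=[0.2676 -4.1582 4.2279 -2.3373]

Answer: 5.1593 8.1484 12.4741 17.2183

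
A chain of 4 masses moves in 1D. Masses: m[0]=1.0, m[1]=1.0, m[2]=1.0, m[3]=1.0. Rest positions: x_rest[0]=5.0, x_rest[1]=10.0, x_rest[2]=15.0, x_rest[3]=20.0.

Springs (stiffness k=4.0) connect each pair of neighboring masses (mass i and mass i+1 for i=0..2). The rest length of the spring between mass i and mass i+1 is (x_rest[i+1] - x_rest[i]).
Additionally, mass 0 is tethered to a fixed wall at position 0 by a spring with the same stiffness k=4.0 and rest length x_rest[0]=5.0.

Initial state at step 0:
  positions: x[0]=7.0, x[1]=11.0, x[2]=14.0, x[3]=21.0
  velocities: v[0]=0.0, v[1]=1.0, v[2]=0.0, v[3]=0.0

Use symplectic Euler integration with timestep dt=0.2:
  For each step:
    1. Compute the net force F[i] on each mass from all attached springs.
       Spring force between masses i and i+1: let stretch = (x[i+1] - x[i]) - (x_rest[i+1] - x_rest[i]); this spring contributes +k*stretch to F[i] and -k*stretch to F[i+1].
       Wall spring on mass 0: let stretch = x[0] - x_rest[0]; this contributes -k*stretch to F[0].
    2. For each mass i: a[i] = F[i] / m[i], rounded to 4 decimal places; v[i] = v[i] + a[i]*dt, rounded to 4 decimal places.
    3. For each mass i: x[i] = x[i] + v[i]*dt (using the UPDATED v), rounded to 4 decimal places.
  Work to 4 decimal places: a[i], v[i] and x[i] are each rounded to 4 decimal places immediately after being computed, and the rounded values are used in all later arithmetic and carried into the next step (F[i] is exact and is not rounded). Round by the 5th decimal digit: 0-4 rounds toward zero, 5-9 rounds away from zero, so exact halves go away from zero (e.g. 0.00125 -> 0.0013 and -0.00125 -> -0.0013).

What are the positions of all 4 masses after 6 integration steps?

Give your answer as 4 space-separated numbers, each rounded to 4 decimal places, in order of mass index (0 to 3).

Answer: 3.9033 10.2769 16.3638 20.6090

Derivation:
Step 0: x=[7.0000 11.0000 14.0000 21.0000] v=[0.0000 1.0000 0.0000 0.0000]
Step 1: x=[6.5200 11.0400 14.6400 20.6800] v=[-2.4000 0.2000 3.2000 -1.6000]
Step 2: x=[5.7200 10.9328 15.6704 20.1936] v=[-4.0000 -0.5360 5.1520 -2.4320]
Step 3: x=[4.8388 10.7496 16.6665 19.7835] v=[-4.4058 -0.9162 4.9805 -2.0506]
Step 4: x=[4.1292 10.5673 17.2146 19.6747] v=[-3.5482 -0.9113 2.7406 -0.5442]
Step 5: x=[3.7890 10.4185 17.0928 19.9722] v=[-1.7011 -0.7439 -0.6092 1.4877]
Step 6: x=[3.9033 10.2769 16.3638 20.6090] v=[0.5713 -0.7081 -3.6451 3.1842]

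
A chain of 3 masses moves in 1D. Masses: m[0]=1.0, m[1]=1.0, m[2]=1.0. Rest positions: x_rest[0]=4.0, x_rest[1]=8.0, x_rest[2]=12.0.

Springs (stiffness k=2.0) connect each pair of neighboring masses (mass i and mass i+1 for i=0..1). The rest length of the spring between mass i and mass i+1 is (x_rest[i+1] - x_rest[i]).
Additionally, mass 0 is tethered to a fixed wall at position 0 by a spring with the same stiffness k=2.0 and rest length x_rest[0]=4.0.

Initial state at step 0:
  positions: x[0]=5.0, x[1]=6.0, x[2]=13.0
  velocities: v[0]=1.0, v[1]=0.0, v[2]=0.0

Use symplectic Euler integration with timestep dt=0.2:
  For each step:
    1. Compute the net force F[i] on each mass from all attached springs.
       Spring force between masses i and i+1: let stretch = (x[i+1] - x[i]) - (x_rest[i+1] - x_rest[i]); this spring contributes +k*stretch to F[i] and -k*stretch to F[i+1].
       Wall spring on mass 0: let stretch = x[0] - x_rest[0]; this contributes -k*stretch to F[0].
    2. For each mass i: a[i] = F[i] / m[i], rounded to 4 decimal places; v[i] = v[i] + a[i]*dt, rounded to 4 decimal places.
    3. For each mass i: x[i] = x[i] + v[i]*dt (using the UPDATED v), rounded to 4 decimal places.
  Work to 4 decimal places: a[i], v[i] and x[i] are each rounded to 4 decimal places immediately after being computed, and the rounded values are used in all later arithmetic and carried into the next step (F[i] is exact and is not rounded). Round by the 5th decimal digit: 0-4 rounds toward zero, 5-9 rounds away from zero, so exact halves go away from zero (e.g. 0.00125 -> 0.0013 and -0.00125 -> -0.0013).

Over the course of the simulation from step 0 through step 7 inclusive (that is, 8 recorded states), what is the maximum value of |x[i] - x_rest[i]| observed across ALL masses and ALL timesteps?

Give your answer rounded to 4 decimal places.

Answer: 2.1719

Derivation:
Step 0: x=[5.0000 6.0000 13.0000] v=[1.0000 0.0000 0.0000]
Step 1: x=[4.8800 6.4800 12.7600] v=[-0.6000 2.4000 -1.2000]
Step 2: x=[4.4976 7.3344 12.3376] v=[-1.9120 4.2720 -2.1120]
Step 3: x=[3.9823 8.3621 11.8349] v=[-2.5763 5.1386 -2.5133]
Step 4: x=[3.4988 9.3173 11.3744] v=[-2.4173 4.7758 -2.3024]
Step 5: x=[3.2009 9.9715 11.0694] v=[-1.4894 3.2712 -1.5252]
Step 6: x=[3.1886 10.1719 10.9965] v=[-0.0615 1.0021 -0.3644]
Step 7: x=[3.4799 9.8796 11.1777] v=[1.4564 -1.4614 0.9058]
Max displacement = 2.1719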